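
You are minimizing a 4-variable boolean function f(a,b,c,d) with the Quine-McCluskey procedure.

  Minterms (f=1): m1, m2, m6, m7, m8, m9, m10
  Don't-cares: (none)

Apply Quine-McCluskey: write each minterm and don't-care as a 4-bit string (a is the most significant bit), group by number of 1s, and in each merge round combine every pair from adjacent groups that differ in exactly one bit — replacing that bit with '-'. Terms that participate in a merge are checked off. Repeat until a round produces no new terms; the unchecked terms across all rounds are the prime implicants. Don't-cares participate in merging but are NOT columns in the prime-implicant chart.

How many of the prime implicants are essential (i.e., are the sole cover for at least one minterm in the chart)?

2

Round 0: 0001✓ 0010✓ 0110✓ 0111✓ 1000✓ 1001✓ 1010✓
Round 1: -001 -010 0-10 011- 10-0 100-
PIs = {-001, -010, 0-10, 011-, 10-0, 100-}
Coverage chart:
  m1: -001 ←essential
  m2: -010,0-10
  m6: 0-10,011-
  m7: 011- ←essential
  m8: 10-0,100-
  m9: -001,100-
  m10: -010,10-0
Essential: -001, 011-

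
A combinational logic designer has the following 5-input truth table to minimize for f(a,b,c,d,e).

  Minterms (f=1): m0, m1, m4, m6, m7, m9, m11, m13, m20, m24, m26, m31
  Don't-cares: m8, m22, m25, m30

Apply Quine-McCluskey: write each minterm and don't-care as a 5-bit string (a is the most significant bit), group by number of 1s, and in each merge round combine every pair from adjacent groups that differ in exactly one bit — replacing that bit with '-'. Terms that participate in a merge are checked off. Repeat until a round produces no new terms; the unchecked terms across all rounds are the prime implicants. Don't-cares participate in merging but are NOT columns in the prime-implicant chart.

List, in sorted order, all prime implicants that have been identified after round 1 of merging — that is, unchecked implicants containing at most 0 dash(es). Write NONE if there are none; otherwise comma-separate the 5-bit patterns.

NONE

Round 0: 00000✓ 00001✓ 00100✓ 00110✓ 00111✓ 01000✓ 01001✓ 01011✓ 01101✓ 10100✓ 10110✓ 11000✓ 11001✓ 11010✓ 11110✓ 11111✓
Round 1: -0100✓ -0110✓ -1000✓ -1001✓ 0-000✓ 0-001✓ 00-00 0000-✓ 001-0✓ 0011- 01-01 010-1 0100-✓ 1-110 101-0✓ 11-10 110-0 1100-✓ 1111-
Round 2: -01-0 -100- 0-00-
PIs = {-01-0, -100-, 0-00-, 00-00, 0011-, 01-01, 010-1, 1-110, 11-10, 110-0, 1111-}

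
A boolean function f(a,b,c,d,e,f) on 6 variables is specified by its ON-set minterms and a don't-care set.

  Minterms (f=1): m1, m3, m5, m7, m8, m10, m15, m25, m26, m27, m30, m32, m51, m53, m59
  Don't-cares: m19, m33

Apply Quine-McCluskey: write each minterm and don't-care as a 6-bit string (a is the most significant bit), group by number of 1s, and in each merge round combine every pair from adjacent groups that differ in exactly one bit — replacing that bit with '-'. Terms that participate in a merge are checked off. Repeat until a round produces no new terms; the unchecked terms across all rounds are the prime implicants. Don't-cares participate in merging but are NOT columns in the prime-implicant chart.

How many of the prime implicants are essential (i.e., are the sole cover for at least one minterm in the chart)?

Round 0: 000001✓ 000011✓ 000101✓ 000111✓ 001000✓ 001010✓ 001111✓ 010011✓ 011001✓ 011010✓ 011011✓ 011110✓ 100000✓ 100001✓ 110011✓ 110101 111011✓
Round 1: -00001 -10011✓ -11011✓ 0-0011 0-1010 00-111 000-01✓ 000-11✓ 0000-1✓ 0001-1✓ 0010-0 01-011✓ 011-10 0110-1 01101- 10000- 11-011✓
Round 2: -1-011 000--1
PIs = {-00001, -1-011, 0-0011, 0-1010, 00-111, 000--1, 0010-0, 011-10, 0110-1, 01101-, 10000-, 110101}
Coverage chart:
  m1: -00001,000--1
  m3: 0-0011,000--1
  m5: 000--1 ←essential
  m7: 00-111,000--1
  m8: 0010-0 ←essential
  m10: 0-1010,0010-0
  m15: 00-111 ←essential
  m25: 0110-1 ←essential
  m26: 0-1010,011-10,01101-
  m27: -1-011,0110-1,01101-
  m30: 011-10 ←essential
  m32: 10000- ←essential
  m51: -1-011 ←essential
  m53: 110101 ←essential
  m59: -1-011 ←essential
Essential: -1-011, 00-111, 000--1, 0010-0, 011-10, 0110-1, 10000-, 110101

8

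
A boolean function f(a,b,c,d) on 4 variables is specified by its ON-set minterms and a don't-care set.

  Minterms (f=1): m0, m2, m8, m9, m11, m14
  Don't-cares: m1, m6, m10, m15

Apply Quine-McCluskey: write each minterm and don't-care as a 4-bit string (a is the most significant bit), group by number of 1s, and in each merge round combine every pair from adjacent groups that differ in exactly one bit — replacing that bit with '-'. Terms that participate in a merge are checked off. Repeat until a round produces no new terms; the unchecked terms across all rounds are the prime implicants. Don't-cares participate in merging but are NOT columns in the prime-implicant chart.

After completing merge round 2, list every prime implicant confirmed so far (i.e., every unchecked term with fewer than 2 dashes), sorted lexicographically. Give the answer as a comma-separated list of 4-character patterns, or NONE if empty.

size-2^0 implicants → 0000(✓)  0001(✓)  0010(✓)  0110(✓)  1000(✓)  1001(✓)  1010(✓)  1011(✓)  1110(✓)  1111(✓)
size-2^1 implicants → -000(✓)  -001(✓)  -010(✓)  -110(✓)  0-10(✓)  00-0(✓)  000-(✓)  1-10(✓)  1-11(✓)  10-0(✓)  10-1(✓)  100-(✓)  101-(✓)  111-(✓)
size-2^2 implicants → --10  -0-0  -00-  1-1-  10--
Unchecked terms (primes): --10, -0-0, -00-, 1-1-, 10--

NONE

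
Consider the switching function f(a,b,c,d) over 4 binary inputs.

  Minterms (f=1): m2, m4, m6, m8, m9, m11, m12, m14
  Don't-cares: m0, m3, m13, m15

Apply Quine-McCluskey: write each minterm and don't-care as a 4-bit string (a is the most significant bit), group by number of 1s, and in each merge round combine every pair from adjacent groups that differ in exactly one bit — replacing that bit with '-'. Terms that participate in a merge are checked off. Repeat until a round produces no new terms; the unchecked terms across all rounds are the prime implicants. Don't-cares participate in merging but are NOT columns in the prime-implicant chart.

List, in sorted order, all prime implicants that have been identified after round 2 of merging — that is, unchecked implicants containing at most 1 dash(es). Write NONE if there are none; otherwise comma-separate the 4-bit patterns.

-011, 001-

[col 0] 0000*, 0010*, 0011*, 0100*, 0110*, 1000*, 1001*, 1011*, 1100*, 1101*, 1110*, 1111*
[col 1] -000*, -011, -100*, -110*, 0-00*, 0-10*, 00-0*, 001-, 01-0*, 1-00*, 1-01*, 1-11*, 10-1*, 100-*, 11-0*, 11-1*, 110-*, 111-*
[col 2] --00, -1-0, 0--0, 1--1, 1-0-, 11--
Prime implicants: --00, -011, -1-0, 0--0, 001-, 1--1, 1-0-, 11--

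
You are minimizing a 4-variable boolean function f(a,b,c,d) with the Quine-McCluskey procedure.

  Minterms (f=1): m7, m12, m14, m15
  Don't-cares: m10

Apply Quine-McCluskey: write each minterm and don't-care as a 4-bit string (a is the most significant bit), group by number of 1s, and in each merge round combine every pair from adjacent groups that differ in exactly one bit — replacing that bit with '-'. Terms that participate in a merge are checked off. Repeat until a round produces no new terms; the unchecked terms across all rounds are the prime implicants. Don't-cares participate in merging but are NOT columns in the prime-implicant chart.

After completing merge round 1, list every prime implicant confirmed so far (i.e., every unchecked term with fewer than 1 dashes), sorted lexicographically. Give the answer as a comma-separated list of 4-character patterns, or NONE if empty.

NONE

[col 0] 0111*, 1010*, 1100*, 1110*, 1111*
[col 1] -111, 1-10, 11-0, 111-
Prime implicants: -111, 1-10, 11-0, 111-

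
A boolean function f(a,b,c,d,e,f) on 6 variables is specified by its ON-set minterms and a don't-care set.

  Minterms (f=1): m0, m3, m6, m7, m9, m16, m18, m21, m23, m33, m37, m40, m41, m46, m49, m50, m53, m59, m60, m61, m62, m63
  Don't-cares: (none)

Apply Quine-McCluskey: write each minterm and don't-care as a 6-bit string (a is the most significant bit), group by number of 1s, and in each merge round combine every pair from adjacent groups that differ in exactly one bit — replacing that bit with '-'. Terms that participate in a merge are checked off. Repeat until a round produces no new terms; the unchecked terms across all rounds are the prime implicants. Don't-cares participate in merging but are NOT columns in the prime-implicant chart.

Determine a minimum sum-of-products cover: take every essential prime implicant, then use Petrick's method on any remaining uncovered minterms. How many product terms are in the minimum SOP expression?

[col 0] 000000*, 000011*, 000110*, 000111*, 001001*, 010000*, 010010*, 010101*, 010111*, 100001*, 100101*, 101000*, 101001*, 101110*, 110001*, 110010*, 110101*, 111011*, 111100*, 111101*, 111110*, 111111*
[col 1] -01001, -10010, -10101, 0-0000, 0-0111, 000-11, 00011-, 0100-0, 0101-1, 1-0001*, 1-0101*, 1-1110, 10-001, 100-01*, 10100-, 11-101, 110-01*, 111-11, 1111-0*, 1111-1*, 11110-*, 11111-*
[col 2] 1-0-01, 1111--
Prime implicants: -01001, -10010, -10101, 0-0000, 0-0111, 000-11, 00011-, 0100-0, 0101-1, 1-0-01, 1-1110, 10-001, 10100-, 11-101, 111-11, 1111--
PI chart (minterm → PIs covering it):
  0 | 0-0000  (sole → essential)
  3 | 000-11  (sole → essential)
  6 | 00011-  (sole → essential)
  7 | 0-0111,000-11,00011-
  9 | -01001  (sole → essential)
  16 | 0-0000,0100-0
  18 | -10010,0100-0
  21 | -10101,0101-1
  23 | 0-0111,0101-1
  33 | 1-0-01,10-001
  37 | 1-0-01  (sole → essential)
  40 | 10100-  (sole → essential)
  41 | -01001,10-001,10100-
  46 | 1-1110  (sole → essential)
  49 | 1-0-01  (sole → essential)
  50 | -10010  (sole → essential)
  53 | -10101,1-0-01,11-101
  59 | 111-11  (sole → essential)
  60 | 1111--  (sole → essential)
  61 | 11-101,1111--
  62 | 1-1110,1111--
  63 | 111-11,1111--
Essential prime implicants: -01001, -10010, 0-0000, 000-11, 00011-, 1-0-01, 1-1110, 10100-, 111-11, 1111--
Petrick residual → 0101-1
Minimum SOP uses 11 PIs: b'cd'e'f + bc'd'ef' + a'c'd'e'f' + a'b'c'ef + a'b'c'de + a'bc'df + ac'e'f + acdef' + ab'cd'e' + abcef + abcd

11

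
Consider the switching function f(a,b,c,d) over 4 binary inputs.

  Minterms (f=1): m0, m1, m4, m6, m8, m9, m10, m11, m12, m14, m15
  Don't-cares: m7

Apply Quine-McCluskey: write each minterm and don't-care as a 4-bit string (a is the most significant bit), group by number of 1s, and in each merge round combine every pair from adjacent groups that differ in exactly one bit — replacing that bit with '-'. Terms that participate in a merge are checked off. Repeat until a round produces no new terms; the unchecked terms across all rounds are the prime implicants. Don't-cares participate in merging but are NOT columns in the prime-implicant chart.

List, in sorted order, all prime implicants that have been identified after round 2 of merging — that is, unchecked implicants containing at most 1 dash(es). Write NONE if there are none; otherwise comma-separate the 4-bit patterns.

Round 0: 0000✓ 0001✓ 0100✓ 0110✓ 0111✓ 1000✓ 1001✓ 1010✓ 1011✓ 1100✓ 1110✓ 1111✓
Round 1: -000✓ -001✓ -100✓ -110✓ -111✓ 0-00✓ 000-✓ 01-0✓ 011-✓ 1-00✓ 1-10✓ 1-11✓ 10-0✓ 10-1✓ 100-✓ 101-✓ 11-0✓ 111-✓
Round 2: --00 -00- -1-0 -11- 1--0 1-1- 10--
PIs = {--00, -00-, -1-0, -11-, 1--0, 1-1-, 10--}

NONE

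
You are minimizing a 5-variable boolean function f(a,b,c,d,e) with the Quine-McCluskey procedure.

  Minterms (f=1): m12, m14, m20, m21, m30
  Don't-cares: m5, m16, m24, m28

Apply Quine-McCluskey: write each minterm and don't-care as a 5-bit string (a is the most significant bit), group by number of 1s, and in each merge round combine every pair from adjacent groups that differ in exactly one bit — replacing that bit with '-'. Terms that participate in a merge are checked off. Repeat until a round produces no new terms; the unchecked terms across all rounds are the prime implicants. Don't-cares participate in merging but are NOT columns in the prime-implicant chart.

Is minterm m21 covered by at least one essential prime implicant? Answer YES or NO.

size-2^0 implicants → 00101(✓)  01100(✓)  01110(✓)  10000(✓)  10100(✓)  10101(✓)  11000(✓)  11100(✓)  11110(✓)
size-2^1 implicants → -0101  -1100(✓)  -1110(✓)  011-0(✓)  1-000(✓)  1-100(✓)  10-00(✓)  1010-  11-00(✓)  111-0(✓)
size-2^2 implicants → -11-0  1--00
Unchecked terms (primes): -0101, -11-0, 1--00, 1010-
Minterm coverage:
  m12 ⊆ -11-0 [E]
  m14 ⊆ -11-0 [E]
  m20 ⊆ 1--00,1010-
  m21 ⊆ -0101,1010-
  m30 ⊆ -11-0 [E]
E = {-11-0}

NO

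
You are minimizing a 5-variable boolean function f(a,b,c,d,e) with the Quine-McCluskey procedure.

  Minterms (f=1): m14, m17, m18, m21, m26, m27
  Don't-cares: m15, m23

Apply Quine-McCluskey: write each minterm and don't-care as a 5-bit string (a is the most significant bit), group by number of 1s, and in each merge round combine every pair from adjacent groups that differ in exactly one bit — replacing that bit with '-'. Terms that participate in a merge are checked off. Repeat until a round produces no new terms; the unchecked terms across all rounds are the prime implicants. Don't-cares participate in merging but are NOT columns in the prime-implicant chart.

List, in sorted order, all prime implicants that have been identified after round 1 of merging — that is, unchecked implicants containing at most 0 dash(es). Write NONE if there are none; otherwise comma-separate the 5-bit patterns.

size-2^0 implicants → 01110(✓)  01111(✓)  10001(✓)  10010(✓)  10101(✓)  10111(✓)  11010(✓)  11011(✓)
size-2^1 implicants → 0111-  1-010  10-01  101-1  1101-
Unchecked terms (primes): 0111-, 1-010, 10-01, 101-1, 1101-

NONE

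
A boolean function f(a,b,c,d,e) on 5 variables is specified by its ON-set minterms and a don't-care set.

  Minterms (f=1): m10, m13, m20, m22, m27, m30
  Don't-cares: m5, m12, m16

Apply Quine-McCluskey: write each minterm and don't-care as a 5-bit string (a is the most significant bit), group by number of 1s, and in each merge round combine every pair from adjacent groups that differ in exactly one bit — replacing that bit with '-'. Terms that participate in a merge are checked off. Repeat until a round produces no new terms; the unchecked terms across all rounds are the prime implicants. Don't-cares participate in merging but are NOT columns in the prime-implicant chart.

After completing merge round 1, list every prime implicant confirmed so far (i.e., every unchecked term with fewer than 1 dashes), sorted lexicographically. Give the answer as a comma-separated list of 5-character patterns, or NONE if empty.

01010, 11011

Round 0: 00101✓ 01010 01100✓ 01101✓ 10000✓ 10100✓ 10110✓ 11011 11110✓
Round 1: 0-101 0110- 1-110 10-00 101-0
PIs = {0-101, 01010, 0110-, 1-110, 10-00, 101-0, 11011}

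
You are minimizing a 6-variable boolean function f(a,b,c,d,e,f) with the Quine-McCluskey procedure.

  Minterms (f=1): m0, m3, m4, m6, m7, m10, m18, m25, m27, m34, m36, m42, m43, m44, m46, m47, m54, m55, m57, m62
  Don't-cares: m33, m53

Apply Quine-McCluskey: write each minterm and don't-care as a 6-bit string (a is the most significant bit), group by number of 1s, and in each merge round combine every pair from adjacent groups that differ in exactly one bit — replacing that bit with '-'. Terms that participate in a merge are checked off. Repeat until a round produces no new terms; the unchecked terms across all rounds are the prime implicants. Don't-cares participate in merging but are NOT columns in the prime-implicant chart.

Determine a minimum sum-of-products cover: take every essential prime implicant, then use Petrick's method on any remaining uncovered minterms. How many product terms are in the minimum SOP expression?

12

[col 0] 000000*, 000011*, 000100*, 000110*, 000111*, 001010*, 010010, 011001*, 011011*, 100001, 100010*, 100100*, 101010*, 101011*, 101100*, 101110*, 101111*, 110101*, 110110*, 110111*, 111001*, 111110*
[col 1] -00100, -01010, -11001, 000-00, 000-11, 0001-0, 00011-, 0110-1, 1-1110, 10-010, 10-100, 101-10*, 101-11*, 10101-*, 1011-0, 10111-*, 11-110, 1101-1, 11011-
[col 2] 101-1-
Prime implicants: -00100, -01010, -11001, 000-00, 000-11, 0001-0, 00011-, 010010, 0110-1, 1-1110, 10-010, 10-100, 100001, 101-1-, 1011-0, 11-110, 1101-1, 11011-
PI chart (minterm → PIs covering it):
  0 | 000-00  (sole → essential)
  3 | 000-11  (sole → essential)
  4 | -00100,000-00,0001-0
  6 | 0001-0,00011-
  7 | 000-11,00011-
  10 | -01010  (sole → essential)
  18 | 010010  (sole → essential)
  25 | -11001,0110-1
  27 | 0110-1  (sole → essential)
  34 | 10-010  (sole → essential)
  36 | -00100,10-100
  42 | -01010,10-010,101-1-
  43 | 101-1-  (sole → essential)
  44 | 10-100,1011-0
  46 | 1-1110,101-1-,1011-0
  47 | 101-1-  (sole → essential)
  54 | 11-110,11011-
  55 | 1101-1,11011-
  57 | -11001  (sole → essential)
  62 | 1-1110,11-110
Essential prime implicants: -01010, -11001, 000-00, 000-11, 010010, 0110-1, 10-010, 101-1-
Petrick residual → 0001-0, 1-1110, 10-100, 11011-
Minimum SOP uses 12 PIs: b'cd'ef' + bcd'e'f + a'b'c'e'f' + a'b'c'ef + a'b'c'df' + a'bc'd'ef' + a'bcd'f + acdef' + ab'd'ef' + ab'de'f' + ab'ce + abc'de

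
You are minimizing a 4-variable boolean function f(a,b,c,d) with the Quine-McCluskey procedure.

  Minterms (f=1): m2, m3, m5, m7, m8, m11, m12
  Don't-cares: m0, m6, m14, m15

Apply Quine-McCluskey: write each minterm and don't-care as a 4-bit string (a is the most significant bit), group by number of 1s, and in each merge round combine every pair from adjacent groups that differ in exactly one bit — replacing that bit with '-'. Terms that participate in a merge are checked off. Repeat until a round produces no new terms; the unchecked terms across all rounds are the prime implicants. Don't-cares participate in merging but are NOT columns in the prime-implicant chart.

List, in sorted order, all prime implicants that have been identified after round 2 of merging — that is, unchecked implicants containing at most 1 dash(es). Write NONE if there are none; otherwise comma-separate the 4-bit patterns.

-000, 00-0, 01-1, 1-00, 11-0

size-2^0 implicants → 0000(✓)  0010(✓)  0011(✓)  0101(✓)  0110(✓)  0111(✓)  1000(✓)  1011(✓)  1100(✓)  1110(✓)  1111(✓)
size-2^1 implicants → -000  -011(✓)  -110(✓)  -111(✓)  0-10(✓)  0-11(✓)  00-0  001-(✓)  01-1  011-(✓)  1-00  1-11(✓)  11-0  111-(✓)
size-2^2 implicants → --11  -11-  0-1-
Unchecked terms (primes): --11, -000, -11-, 0-1-, 00-0, 01-1, 1-00, 11-0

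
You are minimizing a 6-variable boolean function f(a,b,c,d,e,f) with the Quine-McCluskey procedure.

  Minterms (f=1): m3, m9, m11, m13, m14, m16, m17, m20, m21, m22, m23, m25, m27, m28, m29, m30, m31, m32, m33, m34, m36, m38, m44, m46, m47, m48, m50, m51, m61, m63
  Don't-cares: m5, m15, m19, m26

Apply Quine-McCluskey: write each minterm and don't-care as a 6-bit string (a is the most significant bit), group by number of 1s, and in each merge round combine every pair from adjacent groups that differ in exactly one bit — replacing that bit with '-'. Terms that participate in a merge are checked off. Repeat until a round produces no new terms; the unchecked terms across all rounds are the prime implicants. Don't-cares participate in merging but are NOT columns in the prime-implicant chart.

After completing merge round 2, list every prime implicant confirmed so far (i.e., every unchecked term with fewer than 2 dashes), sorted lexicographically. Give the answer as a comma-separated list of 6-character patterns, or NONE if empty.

size-2^0 implicants → 000011(✓)  000101(✓)  001001(✓)  001011(✓)  001101(✓)  001110(✓)  001111(✓)  010000(✓)  010001(✓)  010011(✓)  010100(✓)  010101(✓)  010110(✓)  010111(✓)  011001(✓)  011010(✓)  011011(✓)  011100(✓)  011101(✓)  011110(✓)  011111(✓)  100000(✓)  100001(✓)  100010(✓)  100100(✓)  100110(✓)  101100(✓)  101110(✓)  101111(✓)  110000(✓)  110010(✓)  110011(✓)  111101(✓)  111111(✓)
size-2^1 implicants → -01110(✓)  -01111(✓)  -10000  -10011  -11101(✓)  -11111(✓)  0-0011(✓)  0-0101(✓)  0-1001(✓)  0-1011(✓)  0-1101(✓)  0-1110(✓)  0-1111(✓)  00-011(✓)  00-101(✓)  001-01(✓)  001-11(✓)  0010-1(✓)  0011-1(✓)  00111-(✓)  01-001(✓)  01-011(✓)  01-100(✓)  01-101(✓)  01-110(✓)  01-111(✓)  010-00(✓)  010-01(✓)  010-11(✓)  0100-1(✓)  01000-(✓)  0101-0(✓)  0101-1(✓)  01010-(✓)  01011-(✓)  011-01(✓)  011-10(✓)  011-11(✓)  0110-1(✓)  01101-(✓)  0111-0(✓)  0111-1(✓)  01110-(✓)  01111-(✓)  1-0000(✓)  1-0010(✓)  1-1111(✓)  10-100(✓)  10-110(✓)  100-00(✓)  100-10(✓)  1000-0(✓)  10000-  1001-0(✓)  1011-0(✓)  10111-(✓)  1100-0(✓)  11001-  1111-1(✓)
size-2^2 implicants → --1111  -0111-  -111-1  0--011  0--101  0-1-01(✓)  0-1-11(✓)  0-10-1(✓)  0-11-1(✓)  0-111-  001--1(✓)  01--01(✓)  01--11(✓)  01-0-1(✓)  01-1-0(✓)  01-1-1(✓)  01-10-(✓)  01-11-(✓)  010--1(✓)  010-0-  0101--(✓)  011--1(✓)  011-1-  0111--(✓)  1-00-0  10-1-0  100--0
size-2^3 implicants → 0-1--1  01---1  01-1--
Unchecked terms (primes): --1111, -0111-, -10000, -10011, -111-1, 0--011, 0--101, 0-1--1, 0-111-, 01---1, 01-1--, 010-0-, 011-1-, 1-00-0, 10-1-0, 100--0, 10000-, 11001-

-10000, -10011, 10000-, 11001-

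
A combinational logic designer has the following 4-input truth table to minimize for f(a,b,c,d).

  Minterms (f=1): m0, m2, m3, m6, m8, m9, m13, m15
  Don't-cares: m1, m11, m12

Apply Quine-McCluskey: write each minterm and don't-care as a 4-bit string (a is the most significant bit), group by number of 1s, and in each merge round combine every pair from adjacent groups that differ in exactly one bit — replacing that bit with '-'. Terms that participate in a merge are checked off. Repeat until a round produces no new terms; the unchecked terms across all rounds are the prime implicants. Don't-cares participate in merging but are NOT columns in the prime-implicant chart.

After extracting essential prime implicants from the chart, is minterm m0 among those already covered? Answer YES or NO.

NO

[col 0] 0000*, 0001*, 0010*, 0011*, 0110*, 1000*, 1001*, 1011*, 1100*, 1101*, 1111*
[col 1] -000*, -001*, -011*, 0-10, 00-0*, 00-1*, 000-*, 001-*, 1-00*, 1-01*, 1-11*, 10-1*, 100-*, 11-1*, 110-*
[col 2] -0-1, -00-, 00--, 1--1, 1-0-
Prime implicants: -0-1, -00-, 0-10, 00--, 1--1, 1-0-
PI chart (minterm → PIs covering it):
  0 | -00-,00--
  2 | 0-10,00--
  3 | -0-1,00--
  6 | 0-10  (sole → essential)
  8 | -00-,1-0-
  9 | -0-1,-00-,1--1,1-0-
  13 | 1--1,1-0-
  15 | 1--1  (sole → essential)
Essential prime implicants: 0-10, 1--1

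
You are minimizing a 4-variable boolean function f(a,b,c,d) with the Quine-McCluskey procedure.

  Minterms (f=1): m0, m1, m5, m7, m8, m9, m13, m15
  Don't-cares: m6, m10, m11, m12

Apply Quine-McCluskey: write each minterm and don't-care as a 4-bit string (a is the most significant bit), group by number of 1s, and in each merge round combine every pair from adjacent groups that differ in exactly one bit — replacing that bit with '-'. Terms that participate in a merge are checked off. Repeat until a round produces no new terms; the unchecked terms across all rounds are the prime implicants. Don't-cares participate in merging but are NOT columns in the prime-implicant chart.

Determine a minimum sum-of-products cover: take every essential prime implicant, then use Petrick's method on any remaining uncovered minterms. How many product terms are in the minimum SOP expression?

Round 0: 0000✓ 0001✓ 0101✓ 0110✓ 0111✓ 1000✓ 1001✓ 1010✓ 1011✓ 1100✓ 1101✓ 1111✓
Round 1: -000✓ -001✓ -101✓ -111✓ 0-01✓ 000-✓ 01-1✓ 011- 1-00✓ 1-01✓ 1-11✓ 10-0✓ 10-1✓ 100-✓ 101-✓ 11-1✓ 110-✓
Round 2: --01 -00- -1-1 1--1 1-0- 10--
PIs = {--01, -00-, -1-1, 011-, 1--1, 1-0-, 10--}
Coverage chart:
  m0: -00- ←essential
  m1: --01,-00-
  m5: --01,-1-1
  m7: -1-1,011-
  m8: -00-,1-0-,10--
  m9: --01,-00-,1--1,1-0-,10--
  m13: --01,-1-1,1--1,1-0-
  m15: -1-1,1--1
Essential: -00-
Petrick residual → -1-1
Min cover (2 terms): b'c' + bd

2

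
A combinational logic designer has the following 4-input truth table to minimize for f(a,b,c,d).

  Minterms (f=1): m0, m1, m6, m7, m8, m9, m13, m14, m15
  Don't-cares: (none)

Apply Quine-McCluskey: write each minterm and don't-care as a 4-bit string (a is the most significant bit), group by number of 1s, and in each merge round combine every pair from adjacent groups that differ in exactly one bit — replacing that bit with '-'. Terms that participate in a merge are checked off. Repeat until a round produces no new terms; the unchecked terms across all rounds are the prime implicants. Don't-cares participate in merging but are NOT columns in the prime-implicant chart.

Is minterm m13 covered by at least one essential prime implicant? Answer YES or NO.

NO

Round 0: 0000✓ 0001✓ 0110✓ 0111✓ 1000✓ 1001✓ 1101✓ 1110✓ 1111✓
Round 1: -000✓ -001✓ -110✓ -111✓ 000-✓ 011-✓ 1-01 100-✓ 11-1 111-✓
Round 2: -00- -11-
PIs = {-00-, -11-, 1-01, 11-1}
Coverage chart:
  m0: -00- ←essential
  m1: -00- ←essential
  m6: -11- ←essential
  m7: -11- ←essential
  m8: -00- ←essential
  m9: -00-,1-01
  m13: 1-01,11-1
  m14: -11- ←essential
  m15: -11-,11-1
Essential: -00-, -11-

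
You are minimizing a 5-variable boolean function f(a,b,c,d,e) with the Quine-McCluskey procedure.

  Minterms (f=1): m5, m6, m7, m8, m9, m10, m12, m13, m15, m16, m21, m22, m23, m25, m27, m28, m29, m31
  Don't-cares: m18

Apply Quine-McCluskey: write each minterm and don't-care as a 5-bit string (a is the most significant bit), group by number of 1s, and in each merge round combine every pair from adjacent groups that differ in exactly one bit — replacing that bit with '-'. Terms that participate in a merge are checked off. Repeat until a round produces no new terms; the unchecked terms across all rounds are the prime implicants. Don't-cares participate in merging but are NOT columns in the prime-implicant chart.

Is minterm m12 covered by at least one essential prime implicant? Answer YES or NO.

YES

[col 0] 00101*, 00110*, 00111*, 01000*, 01001*, 01010*, 01100*, 01101*, 01111*, 10000*, 10010*, 10101*, 10110*, 10111*, 11001*, 11011*, 11100*, 11101*, 11111*
[col 1] -0101*, -0110*, -0111*, -1001*, -1100*, -1101*, -1111*, 0-101*, 0-111*, 001-1*, 0011-*, 01-00*, 01-01*, 010-0, 0100-*, 011-1*, 0110-*, 1-101*, 1-111*, 10-10, 100-0, 101-1*, 1011-*, 11-01*, 11-11*, 110-1*, 111-1*, 1110-*
[col 2] --101*, --111*, -01-1*, -011-, -1-01, -11-1*, -110-, 0-1-1*, 01-0-, 1-1-1*, 11--1
[col 3] --1-1
Prime implicants: --1-1, -011-, -1-01, -110-, 01-0-, 010-0, 10-10, 100-0, 11--1
PI chart (minterm → PIs covering it):
  5 | --1-1  (sole → essential)
  6 | -011-  (sole → essential)
  7 | --1-1,-011-
  8 | 01-0-,010-0
  9 | -1-01,01-0-
  10 | 010-0  (sole → essential)
  12 | -110-,01-0-
  13 | --1-1,-1-01,-110-,01-0-
  15 | --1-1  (sole → essential)
  16 | 100-0  (sole → essential)
  21 | --1-1  (sole → essential)
  22 | -011-,10-10
  23 | --1-1,-011-
  25 | -1-01,11--1
  27 | 11--1  (sole → essential)
  28 | -110-  (sole → essential)
  29 | --1-1,-1-01,-110-,11--1
  31 | --1-1,11--1
Essential prime implicants: --1-1, -011-, -110-, 010-0, 100-0, 11--1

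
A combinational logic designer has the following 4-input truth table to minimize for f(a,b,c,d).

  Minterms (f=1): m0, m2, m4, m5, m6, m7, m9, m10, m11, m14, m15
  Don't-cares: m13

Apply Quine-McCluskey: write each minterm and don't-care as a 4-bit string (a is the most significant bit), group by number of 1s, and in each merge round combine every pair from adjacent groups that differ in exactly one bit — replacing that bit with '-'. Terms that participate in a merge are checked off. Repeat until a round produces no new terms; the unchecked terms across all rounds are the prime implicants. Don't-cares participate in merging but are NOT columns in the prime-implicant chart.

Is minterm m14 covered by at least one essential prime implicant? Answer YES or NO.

NO

Round 0: 0000✓ 0010✓ 0100✓ 0101✓ 0110✓ 0111✓ 1001✓ 1010✓ 1011✓ 1101✓ 1110✓ 1111✓
Round 1: -010✓ -101✓ -110✓ -111✓ 0-00✓ 0-10✓ 00-0✓ 01-0✓ 01-1✓ 010-✓ 011-✓ 1-01✓ 1-10✓ 1-11✓ 10-1✓ 101-✓ 11-1✓ 111-✓
Round 2: --10 -1-1 -11- 0--0 01-- 1--1 1-1-
PIs = {--10, -1-1, -11-, 0--0, 01--, 1--1, 1-1-}
Coverage chart:
  m0: 0--0 ←essential
  m2: --10,0--0
  m4: 0--0,01--
  m5: -1-1,01--
  m6: --10,-11-,0--0,01--
  m7: -1-1,-11-,01--
  m9: 1--1 ←essential
  m10: --10,1-1-
  m11: 1--1,1-1-
  m14: --10,-11-,1-1-
  m15: -1-1,-11-,1--1,1-1-
Essential: 0--0, 1--1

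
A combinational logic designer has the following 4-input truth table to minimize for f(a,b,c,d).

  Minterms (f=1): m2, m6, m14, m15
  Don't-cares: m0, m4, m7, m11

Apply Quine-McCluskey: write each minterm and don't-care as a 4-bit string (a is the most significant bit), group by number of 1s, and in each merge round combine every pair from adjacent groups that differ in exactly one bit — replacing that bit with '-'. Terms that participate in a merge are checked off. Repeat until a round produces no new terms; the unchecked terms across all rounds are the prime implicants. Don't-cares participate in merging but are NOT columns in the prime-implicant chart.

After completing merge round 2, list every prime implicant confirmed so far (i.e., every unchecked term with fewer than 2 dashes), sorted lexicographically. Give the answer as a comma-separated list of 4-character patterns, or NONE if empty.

size-2^0 implicants → 0000(✓)  0010(✓)  0100(✓)  0110(✓)  0111(✓)  1011(✓)  1110(✓)  1111(✓)
size-2^1 implicants → -110(✓)  -111(✓)  0-00(✓)  0-10(✓)  00-0(✓)  01-0(✓)  011-(✓)  1-11  111-(✓)
size-2^2 implicants → -11-  0--0
Unchecked terms (primes): -11-, 0--0, 1-11

1-11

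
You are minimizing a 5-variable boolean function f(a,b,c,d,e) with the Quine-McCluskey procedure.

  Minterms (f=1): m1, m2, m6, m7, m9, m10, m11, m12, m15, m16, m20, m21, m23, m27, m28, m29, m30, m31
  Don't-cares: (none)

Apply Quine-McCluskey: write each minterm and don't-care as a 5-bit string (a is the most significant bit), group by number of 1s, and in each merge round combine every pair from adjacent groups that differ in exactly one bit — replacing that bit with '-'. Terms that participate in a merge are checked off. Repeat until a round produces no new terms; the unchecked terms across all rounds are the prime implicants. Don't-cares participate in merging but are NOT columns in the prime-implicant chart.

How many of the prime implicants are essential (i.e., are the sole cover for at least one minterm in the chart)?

size-2^0 implicants → 00001(✓)  00010(✓)  00110(✓)  00111(✓)  01001(✓)  01010(✓)  01011(✓)  01100(✓)  01111(✓)  10000(✓)  10100(✓)  10101(✓)  10111(✓)  11011(✓)  11100(✓)  11101(✓)  11110(✓)  11111(✓)
size-2^1 implicants → -0111(✓)  -1011(✓)  -1100  -1111(✓)  0-001  0-010  0-111(✓)  00-10  0011-  01-11(✓)  010-1  0101-  1-100(✓)  1-101(✓)  1-111(✓)  10-00  101-1(✓)  1010-(✓)  11-11(✓)  111-0(✓)  111-1(✓)  1110-(✓)  1111-(✓)
size-2^2 implicants → --111  -1-11  1-1-1  1-10-  111--
Unchecked terms (primes): --111, -1-11, -1100, 0-001, 0-010, 00-10, 0011-, 010-1, 0101-, 1-1-1, 1-10-, 10-00, 111--
Minterm coverage:
  m1 ⊆ 0-001 [E]
  m2 ⊆ 0-010,00-10
  m6 ⊆ 00-10,0011-
  m7 ⊆ --111,0011-
  m9 ⊆ 0-001,010-1
  m10 ⊆ 0-010,0101-
  m11 ⊆ -1-11,010-1,0101-
  m12 ⊆ -1100 [E]
  m15 ⊆ --111,-1-11
  m16 ⊆ 10-00 [E]
  m20 ⊆ 1-10-,10-00
  m21 ⊆ 1-1-1,1-10-
  m23 ⊆ --111,1-1-1
  m27 ⊆ -1-11 [E]
  m28 ⊆ -1100,1-10-,111--
  m29 ⊆ 1-1-1,1-10-,111--
  m30 ⊆ 111-- [E]
  m31 ⊆ --111,-1-11,1-1-1,111--
E = {-1-11, -1100, 0-001, 10-00, 111--}

5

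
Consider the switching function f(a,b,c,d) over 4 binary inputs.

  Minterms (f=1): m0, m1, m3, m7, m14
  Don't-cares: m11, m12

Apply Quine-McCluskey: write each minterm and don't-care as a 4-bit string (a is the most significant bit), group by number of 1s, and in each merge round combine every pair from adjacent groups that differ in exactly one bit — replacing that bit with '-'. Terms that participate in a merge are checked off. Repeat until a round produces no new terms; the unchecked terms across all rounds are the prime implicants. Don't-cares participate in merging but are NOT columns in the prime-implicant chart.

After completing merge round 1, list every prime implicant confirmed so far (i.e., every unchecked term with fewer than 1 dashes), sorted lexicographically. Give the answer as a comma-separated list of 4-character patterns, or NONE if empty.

NONE

size-2^0 implicants → 0000(✓)  0001(✓)  0011(✓)  0111(✓)  1011(✓)  1100(✓)  1110(✓)
size-2^1 implicants → -011  0-11  00-1  000-  11-0
Unchecked terms (primes): -011, 0-11, 00-1, 000-, 11-0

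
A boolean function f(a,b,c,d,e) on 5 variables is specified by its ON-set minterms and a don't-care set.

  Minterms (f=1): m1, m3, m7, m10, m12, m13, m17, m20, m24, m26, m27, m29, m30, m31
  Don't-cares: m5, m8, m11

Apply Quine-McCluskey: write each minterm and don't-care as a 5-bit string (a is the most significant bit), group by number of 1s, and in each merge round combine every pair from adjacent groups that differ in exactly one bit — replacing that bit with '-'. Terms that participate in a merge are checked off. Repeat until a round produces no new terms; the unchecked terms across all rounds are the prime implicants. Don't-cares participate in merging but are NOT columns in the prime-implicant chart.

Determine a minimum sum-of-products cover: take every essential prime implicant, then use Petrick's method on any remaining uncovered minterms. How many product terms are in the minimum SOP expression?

size-2^0 implicants → 00001(✓)  00011(✓)  00101(✓)  00111(✓)  01000(✓)  01010(✓)  01011(✓)  01100(✓)  01101(✓)  10001(✓)  10100  11000(✓)  11010(✓)  11011(✓)  11101(✓)  11110(✓)  11111(✓)
size-2^1 implicants → -0001  -1000(✓)  -1010(✓)  -1011(✓)  -1101  0-011  0-101  00-01(✓)  00-11(✓)  000-1(✓)  001-1(✓)  01-00  010-0(✓)  0101-(✓)  0110-  11-10(✓)  11-11(✓)  110-0(✓)  1101-(✓)  111-1  1111-(✓)
size-2^2 implicants → -10-0  -101-  00--1  11-1-
Unchecked terms (primes): -0001, -10-0, -101-, -1101, 0-011, 0-101, 00--1, 01-00, 0110-, 10100, 11-1-, 111-1
Minterm coverage:
  m1 ⊆ -0001,00--1
  m3 ⊆ 0-011,00--1
  m7 ⊆ 00--1 [E]
  m10 ⊆ -10-0,-101-
  m12 ⊆ 01-00,0110-
  m13 ⊆ -1101,0-101,0110-
  m17 ⊆ -0001 [E]
  m20 ⊆ 10100 [E]
  m24 ⊆ -10-0 [E]
  m26 ⊆ -10-0,-101-,11-1-
  m27 ⊆ -101-,11-1-
  m29 ⊆ -1101,111-1
  m30 ⊆ 11-1- [E]
  m31 ⊆ 11-1-,111-1
E = {-0001, -10-0, 00--1, 10100, 11-1-}
Petrick residual → -1101, 01-00
Cover = b'c'd'e + bc'e' + bcd'e + a'b'e + a'bd'e' + ab'cd'e' + abd  |cover|=7

7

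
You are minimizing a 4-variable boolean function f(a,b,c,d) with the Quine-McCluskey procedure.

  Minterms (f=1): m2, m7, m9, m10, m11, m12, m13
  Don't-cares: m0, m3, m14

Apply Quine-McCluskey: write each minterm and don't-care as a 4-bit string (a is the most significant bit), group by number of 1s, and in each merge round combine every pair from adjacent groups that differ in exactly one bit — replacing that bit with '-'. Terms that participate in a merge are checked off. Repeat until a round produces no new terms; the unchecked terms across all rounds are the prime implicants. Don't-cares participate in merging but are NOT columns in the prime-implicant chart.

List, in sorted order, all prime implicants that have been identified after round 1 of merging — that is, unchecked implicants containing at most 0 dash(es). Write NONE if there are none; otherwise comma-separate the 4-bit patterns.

NONE

Round 0: 0000✓ 0010✓ 0011✓ 0111✓ 1001✓ 1010✓ 1011✓ 1100✓ 1101✓ 1110✓
Round 1: -010✓ -011✓ 0-11 00-0 001-✓ 1-01 1-10 10-1 101-✓ 11-0 110-
Round 2: -01-
PIs = {-01-, 0-11, 00-0, 1-01, 1-10, 10-1, 11-0, 110-}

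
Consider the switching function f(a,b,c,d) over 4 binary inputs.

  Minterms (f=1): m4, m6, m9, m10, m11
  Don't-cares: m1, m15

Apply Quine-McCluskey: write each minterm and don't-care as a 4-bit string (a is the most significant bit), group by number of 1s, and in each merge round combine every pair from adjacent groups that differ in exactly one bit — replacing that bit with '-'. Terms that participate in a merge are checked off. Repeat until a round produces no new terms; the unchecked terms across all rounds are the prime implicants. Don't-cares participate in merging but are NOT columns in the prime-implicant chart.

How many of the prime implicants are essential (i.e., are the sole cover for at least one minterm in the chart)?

[col 0] 0001*, 0100*, 0110*, 1001*, 1010*, 1011*, 1111*
[col 1] -001, 01-0, 1-11, 10-1, 101-
Prime implicants: -001, 01-0, 1-11, 10-1, 101-
PI chart (minterm → PIs covering it):
  4 | 01-0  (sole → essential)
  6 | 01-0  (sole → essential)
  9 | -001,10-1
  10 | 101-  (sole → essential)
  11 | 1-11,10-1,101-
Essential prime implicants: 01-0, 101-

2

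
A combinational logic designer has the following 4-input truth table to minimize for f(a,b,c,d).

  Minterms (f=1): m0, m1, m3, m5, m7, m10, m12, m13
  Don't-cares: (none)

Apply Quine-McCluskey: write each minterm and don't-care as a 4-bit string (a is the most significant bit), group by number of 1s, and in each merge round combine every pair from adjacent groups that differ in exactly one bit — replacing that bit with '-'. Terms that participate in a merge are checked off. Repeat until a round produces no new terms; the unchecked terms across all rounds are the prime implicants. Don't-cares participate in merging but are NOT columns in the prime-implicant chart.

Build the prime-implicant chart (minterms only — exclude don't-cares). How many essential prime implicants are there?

size-2^0 implicants → 0000(✓)  0001(✓)  0011(✓)  0101(✓)  0111(✓)  1010  1100(✓)  1101(✓)
size-2^1 implicants → -101  0-01(✓)  0-11(✓)  00-1(✓)  000-  01-1(✓)  110-
size-2^2 implicants → 0--1
Unchecked terms (primes): -101, 0--1, 000-, 1010, 110-
Minterm coverage:
  m0 ⊆ 000- [E]
  m1 ⊆ 0--1,000-
  m3 ⊆ 0--1 [E]
  m5 ⊆ -101,0--1
  m7 ⊆ 0--1 [E]
  m10 ⊆ 1010 [E]
  m12 ⊆ 110- [E]
  m13 ⊆ -101,110-
E = {0--1, 000-, 1010, 110-}

4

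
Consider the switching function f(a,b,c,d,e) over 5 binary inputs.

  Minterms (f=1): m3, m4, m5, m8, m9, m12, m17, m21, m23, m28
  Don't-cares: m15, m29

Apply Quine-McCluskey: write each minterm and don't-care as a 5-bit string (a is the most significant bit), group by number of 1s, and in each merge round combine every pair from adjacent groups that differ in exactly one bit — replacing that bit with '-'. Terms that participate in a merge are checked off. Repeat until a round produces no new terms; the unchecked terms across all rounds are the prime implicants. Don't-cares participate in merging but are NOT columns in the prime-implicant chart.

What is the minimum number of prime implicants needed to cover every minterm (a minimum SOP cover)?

size-2^0 implicants → 00011  00100(✓)  00101(✓)  01000(✓)  01001(✓)  01100(✓)  01111  10001(✓)  10101(✓)  10111(✓)  11100(✓)  11101(✓)
size-2^1 implicants → -0101  -1100  0-100  0010-  01-00  0100-  1-101  10-01  101-1  1110-
Unchecked terms (primes): -0101, -1100, 0-100, 00011, 0010-, 01-00, 0100-, 01111, 1-101, 10-01, 101-1, 1110-
Minterm coverage:
  m3 ⊆ 00011 [E]
  m4 ⊆ 0-100,0010-
  m5 ⊆ -0101,0010-
  m8 ⊆ 01-00,0100-
  m9 ⊆ 0100- [E]
  m12 ⊆ -1100,0-100,01-00
  m17 ⊆ 10-01 [E]
  m21 ⊆ -0101,1-101,10-01,101-1
  m23 ⊆ 101-1 [E]
  m28 ⊆ -1100,1110-
E = {00011, 0100-, 10-01, 101-1}
Petrick residual → -1100, 0010-
Cover = bcd'e' + a'b'c'de + a'b'cd' + a'bc'd' + ab'd'e + ab'ce  |cover|=6

6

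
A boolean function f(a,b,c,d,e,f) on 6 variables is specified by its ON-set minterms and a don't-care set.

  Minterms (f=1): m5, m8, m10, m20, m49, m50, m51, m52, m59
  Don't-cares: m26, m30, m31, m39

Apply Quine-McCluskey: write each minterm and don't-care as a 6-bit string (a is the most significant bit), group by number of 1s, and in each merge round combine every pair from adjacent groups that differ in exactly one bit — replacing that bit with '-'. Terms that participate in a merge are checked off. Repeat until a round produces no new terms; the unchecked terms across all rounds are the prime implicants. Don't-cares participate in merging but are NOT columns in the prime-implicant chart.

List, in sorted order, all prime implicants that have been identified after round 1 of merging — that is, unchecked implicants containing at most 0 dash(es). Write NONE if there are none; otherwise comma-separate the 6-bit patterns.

000101, 100111

[col 0] 000101, 001000*, 001010*, 010100*, 011010*, 011110*, 011111*, 100111, 110001*, 110010*, 110011*, 110100*, 111011*
[col 1] -10100, 0-1010, 0010-0, 011-10, 01111-, 11-011, 1100-1, 11001-
Prime implicants: -10100, 0-1010, 000101, 0010-0, 011-10, 01111-, 100111, 11-011, 1100-1, 11001-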